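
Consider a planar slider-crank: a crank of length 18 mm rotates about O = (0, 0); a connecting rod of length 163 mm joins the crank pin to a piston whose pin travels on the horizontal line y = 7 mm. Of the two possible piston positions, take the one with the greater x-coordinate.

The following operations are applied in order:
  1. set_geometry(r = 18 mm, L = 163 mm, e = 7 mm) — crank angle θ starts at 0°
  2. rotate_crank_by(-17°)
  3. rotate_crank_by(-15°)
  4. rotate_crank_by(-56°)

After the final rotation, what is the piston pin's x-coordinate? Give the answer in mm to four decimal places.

set_geometry: r = 18 mm, L = 163 mm, e = 7 mm; θ ← 0°
rotate_crank_by(-17°): θ ← 0° -17° = -17°
rotate_crank_by(-15°): θ ← -17° -15° = -32°
rotate_crank_by(-56°): θ ← -32° -56° = -88°
crank pin P = (r cos θ, r sin θ) = (0.628191, -17.989035)
h = r sin θ − e = -17.989035 − 7 = -24.989035
x = r cos θ + √(L² − h²) = 0.628191 + √(26569.0 − 624.4519) = 0.628191 + 161.073114 = 161.701305

161.7013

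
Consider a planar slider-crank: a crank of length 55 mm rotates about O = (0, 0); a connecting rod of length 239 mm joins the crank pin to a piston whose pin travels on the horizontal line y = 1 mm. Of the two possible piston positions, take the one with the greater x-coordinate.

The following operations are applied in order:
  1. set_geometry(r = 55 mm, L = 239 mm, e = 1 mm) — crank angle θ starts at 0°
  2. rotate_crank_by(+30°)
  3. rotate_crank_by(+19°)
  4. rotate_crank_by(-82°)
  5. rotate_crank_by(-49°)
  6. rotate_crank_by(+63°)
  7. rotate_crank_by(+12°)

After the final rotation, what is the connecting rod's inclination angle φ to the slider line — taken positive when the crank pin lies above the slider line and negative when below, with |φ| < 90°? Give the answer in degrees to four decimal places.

-1.8469

set_geometry: r = 55 mm, L = 239 mm, e = 1 mm; θ ← 0°
rotate_crank_by(+30°): θ ← 0° +30° = 30°
rotate_crank_by(+19°): θ ← 30° +19° = 49°
rotate_crank_by(-82°): θ ← 49° -82° = -33°
rotate_crank_by(-49°): θ ← -33° -49° = -82°
rotate_crank_by(+63°): θ ← -82° +63° = -19°
rotate_crank_by(+12°): θ ← -19° +12° = -7°
crank pin P = (r cos θ, r sin θ) = (54.590038, -6.702814)
h = r sin θ − e = -6.702814 − 1 = -7.702814
sin φ = h / L = -7.702814 / 239 = -0.03222935
φ = arcsin(-0.03222935) = -1.846925°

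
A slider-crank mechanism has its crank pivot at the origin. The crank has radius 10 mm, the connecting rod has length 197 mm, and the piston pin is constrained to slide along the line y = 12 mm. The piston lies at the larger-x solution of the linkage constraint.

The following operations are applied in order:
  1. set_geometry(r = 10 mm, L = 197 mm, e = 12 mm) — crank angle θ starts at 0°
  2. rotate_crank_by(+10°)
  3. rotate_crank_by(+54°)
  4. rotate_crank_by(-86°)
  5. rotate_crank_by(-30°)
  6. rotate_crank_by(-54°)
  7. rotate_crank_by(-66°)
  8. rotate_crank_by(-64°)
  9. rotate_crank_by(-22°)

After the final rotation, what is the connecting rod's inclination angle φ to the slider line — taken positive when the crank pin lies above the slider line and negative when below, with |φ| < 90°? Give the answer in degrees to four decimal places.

-0.6453

set_geometry: r = 10 mm, L = 197 mm, e = 12 mm; θ ← 0°
rotate_crank_by(+10°): θ ← 0° +10° = 10°
rotate_crank_by(+54°): θ ← 10° +54° = 64°
rotate_crank_by(-86°): θ ← 64° -86° = -22°
rotate_crank_by(-30°): θ ← -22° -30° = -52°
rotate_crank_by(-54°): θ ← -52° -54° = -106°
rotate_crank_by(-66°): θ ← -106° -66° = -172°
rotate_crank_by(-64°): θ ← -172° -64° = -236°
rotate_crank_by(-22°): θ ← -236° -22° = -258°
crank pin P = (r cos θ, r sin θ) = (-2.079117, 9.781476)
h = r sin θ − e = 9.781476 − 12 = -2.218524
sin φ = h / L = -2.218524 / 197 = -0.01126154
φ = arcsin(-0.01126154) = -0.645253°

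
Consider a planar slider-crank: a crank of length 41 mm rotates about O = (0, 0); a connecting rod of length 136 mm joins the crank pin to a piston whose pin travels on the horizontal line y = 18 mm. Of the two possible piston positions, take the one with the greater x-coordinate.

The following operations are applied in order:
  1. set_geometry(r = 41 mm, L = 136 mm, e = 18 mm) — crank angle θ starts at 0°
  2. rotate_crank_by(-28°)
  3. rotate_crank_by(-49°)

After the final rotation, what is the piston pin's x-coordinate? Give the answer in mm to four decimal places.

132.2591

set_geometry: r = 41 mm, L = 136 mm, e = 18 mm; θ ← 0°
rotate_crank_by(-28°): θ ← 0° -28° = -28°
rotate_crank_by(-49°): θ ← -28° -49° = -77°
crank pin P = (r cos θ, r sin θ) = (9.222993, -39.949173)
h = r sin θ − e = -39.949173 − 18 = -57.949173
x = r cos θ + √(L² − h²) = 9.222993 + √(18496.0 − 3358.1066) = 9.222993 + 123.036147 = 132.259140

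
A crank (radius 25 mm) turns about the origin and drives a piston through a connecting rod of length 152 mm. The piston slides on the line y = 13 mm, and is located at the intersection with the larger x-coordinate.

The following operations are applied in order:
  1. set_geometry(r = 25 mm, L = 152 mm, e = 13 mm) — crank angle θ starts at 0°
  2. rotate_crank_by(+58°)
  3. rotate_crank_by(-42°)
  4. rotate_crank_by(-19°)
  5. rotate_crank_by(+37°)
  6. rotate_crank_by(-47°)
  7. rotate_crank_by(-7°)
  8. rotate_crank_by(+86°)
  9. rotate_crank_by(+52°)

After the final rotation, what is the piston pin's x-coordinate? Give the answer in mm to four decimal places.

set_geometry: r = 25 mm, L = 152 mm, e = 13 mm; θ ← 0°
rotate_crank_by(+58°): θ ← 0° +58° = 58°
rotate_crank_by(-42°): θ ← 58° -42° = 16°
rotate_crank_by(-19°): θ ← 16° -19° = -3°
rotate_crank_by(+37°): θ ← -3° +37° = 34°
rotate_crank_by(-47°): θ ← 34° -47° = -13°
rotate_crank_by(-7°): θ ← -13° -7° = -20°
rotate_crank_by(+86°): θ ← -20° +86° = 66°
rotate_crank_by(+52°): θ ← 66° +52° = 118°
crank pin P = (r cos θ, r sin θ) = (-11.736789, 22.073690)
h = r sin θ − e = 22.073690 − 13 = 9.073690
x = r cos θ + √(L² − h²) = -11.736789 + √(23104.0 − 82.3318) = -11.736789 + 151.728930 = 139.992141

139.9921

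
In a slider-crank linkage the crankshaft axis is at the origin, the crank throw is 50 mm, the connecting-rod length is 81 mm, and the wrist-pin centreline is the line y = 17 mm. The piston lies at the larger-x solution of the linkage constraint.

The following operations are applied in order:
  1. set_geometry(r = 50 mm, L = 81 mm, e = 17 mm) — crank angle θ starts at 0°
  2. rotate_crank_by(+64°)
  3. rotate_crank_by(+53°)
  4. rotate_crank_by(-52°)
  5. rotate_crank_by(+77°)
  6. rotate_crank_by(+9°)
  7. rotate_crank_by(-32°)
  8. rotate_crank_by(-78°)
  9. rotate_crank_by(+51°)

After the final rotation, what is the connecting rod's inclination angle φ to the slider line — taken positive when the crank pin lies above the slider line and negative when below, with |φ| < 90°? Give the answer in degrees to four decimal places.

24.0185

set_geometry: r = 50 mm, L = 81 mm, e = 17 mm; θ ← 0°
rotate_crank_by(+64°): θ ← 0° +64° = 64°
rotate_crank_by(+53°): θ ← 64° +53° = 117°
rotate_crank_by(-52°): θ ← 117° -52° = 65°
rotate_crank_by(+77°): θ ← 65° +77° = 142°
rotate_crank_by(+9°): θ ← 142° +9° = 151°
rotate_crank_by(-32°): θ ← 151° -32° = 119°
rotate_crank_by(-78°): θ ← 119° -78° = 41°
rotate_crank_by(+51°): θ ← 41° +51° = 92°
crank pin P = (r cos θ, r sin θ) = (-1.744975, 49.969541)
h = r sin θ − e = 49.969541 − 17 = 32.969541
sin φ = h / L = 32.969541 / 81 = 0.40703137
φ = arcsin(0.40703137) = 24.018486°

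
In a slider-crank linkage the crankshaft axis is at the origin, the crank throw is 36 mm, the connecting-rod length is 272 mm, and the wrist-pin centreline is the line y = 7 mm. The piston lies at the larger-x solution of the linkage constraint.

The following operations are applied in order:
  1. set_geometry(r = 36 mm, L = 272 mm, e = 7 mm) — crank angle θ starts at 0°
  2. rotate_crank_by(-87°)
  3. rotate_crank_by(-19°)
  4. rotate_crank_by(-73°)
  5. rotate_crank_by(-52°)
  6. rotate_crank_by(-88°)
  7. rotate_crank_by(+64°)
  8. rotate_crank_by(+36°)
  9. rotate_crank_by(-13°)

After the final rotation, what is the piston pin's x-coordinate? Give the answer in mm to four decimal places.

248.9955

set_geometry: r = 36 mm, L = 272 mm, e = 7 mm; θ ← 0°
rotate_crank_by(-87°): θ ← 0° -87° = -87°
rotate_crank_by(-19°): θ ← -87° -19° = -106°
rotate_crank_by(-73°): θ ← -106° -73° = -179°
rotate_crank_by(-52°): θ ← -179° -52° = -231°
rotate_crank_by(-88°): θ ← -231° -88° = -319°
rotate_crank_by(+64°): θ ← -319° +64° = -255°
rotate_crank_by(+36°): θ ← -255° +36° = -219°
rotate_crank_by(-13°): θ ← -219° -13° = -232°
crank pin P = (r cos θ, r sin θ) = (-22.163813, 28.368387)
h = r sin θ − e = 28.368387 − 7 = 21.368387
x = r cos θ + √(L² − h²) = -22.163813 + √(73984.0 − 456.6080) = -22.163813 + 271.159348 = 248.995535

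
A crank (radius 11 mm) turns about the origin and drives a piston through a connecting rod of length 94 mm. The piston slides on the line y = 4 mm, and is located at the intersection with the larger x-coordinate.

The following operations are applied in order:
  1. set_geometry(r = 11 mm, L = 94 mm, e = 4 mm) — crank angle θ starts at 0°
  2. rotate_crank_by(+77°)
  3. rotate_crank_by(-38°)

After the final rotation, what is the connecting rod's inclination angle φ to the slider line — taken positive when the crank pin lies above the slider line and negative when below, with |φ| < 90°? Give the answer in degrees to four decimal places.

1.7817

set_geometry: r = 11 mm, L = 94 mm, e = 4 mm; θ ← 0°
rotate_crank_by(+77°): θ ← 0° +77° = 77°
rotate_crank_by(-38°): θ ← 77° -38° = 39°
crank pin P = (r cos θ, r sin θ) = (8.548606, 6.922524)
h = r sin θ − e = 6.922524 − 4 = 2.922524
sin φ = h / L = 2.922524 / 94 = 0.03109068
φ = arcsin(0.03109068) = 1.781652°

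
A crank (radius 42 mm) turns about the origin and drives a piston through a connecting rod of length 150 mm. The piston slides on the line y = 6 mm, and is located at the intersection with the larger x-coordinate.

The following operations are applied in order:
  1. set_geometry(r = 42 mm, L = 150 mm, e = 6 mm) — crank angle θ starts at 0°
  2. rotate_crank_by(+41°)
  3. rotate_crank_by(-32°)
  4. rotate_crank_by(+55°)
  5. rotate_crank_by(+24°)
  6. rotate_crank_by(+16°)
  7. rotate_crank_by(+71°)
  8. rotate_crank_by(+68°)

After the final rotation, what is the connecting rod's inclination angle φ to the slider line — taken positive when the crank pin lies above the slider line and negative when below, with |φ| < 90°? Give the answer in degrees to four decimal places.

-16.8269

set_geometry: r = 42 mm, L = 150 mm, e = 6 mm; θ ← 0°
rotate_crank_by(+41°): θ ← 0° +41° = 41°
rotate_crank_by(-32°): θ ← 41° -32° = 9°
rotate_crank_by(+55°): θ ← 9° +55° = 64°
rotate_crank_by(+24°): θ ← 64° +24° = 88°
rotate_crank_by(+16°): θ ← 88° +16° = 104°
rotate_crank_by(+71°): θ ← 104° +71° = 175°
rotate_crank_by(+68°): θ ← 175° +68° = 243°
crank pin P = (r cos θ, r sin θ) = (-19.067601, -37.422274)
h = r sin θ − e = -37.422274 − 6 = -43.422274
sin φ = h / L = -43.422274 / 150 = -0.28948183
φ = arcsin(-0.28948183) = -16.826936°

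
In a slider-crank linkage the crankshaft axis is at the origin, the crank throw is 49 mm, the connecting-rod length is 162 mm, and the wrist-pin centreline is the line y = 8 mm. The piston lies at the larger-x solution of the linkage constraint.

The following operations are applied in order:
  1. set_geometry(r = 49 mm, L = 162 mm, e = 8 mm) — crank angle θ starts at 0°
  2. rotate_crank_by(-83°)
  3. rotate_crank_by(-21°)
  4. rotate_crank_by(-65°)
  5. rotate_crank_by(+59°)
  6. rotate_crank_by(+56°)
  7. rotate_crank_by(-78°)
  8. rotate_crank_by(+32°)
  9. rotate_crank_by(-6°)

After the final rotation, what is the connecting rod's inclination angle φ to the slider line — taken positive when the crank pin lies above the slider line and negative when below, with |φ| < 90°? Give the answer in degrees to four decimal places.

-19.8851

set_geometry: r = 49 mm, L = 162 mm, e = 8 mm; θ ← 0°
rotate_crank_by(-83°): θ ← 0° -83° = -83°
rotate_crank_by(-21°): θ ← -83° -21° = -104°
rotate_crank_by(-65°): θ ← -104° -65° = -169°
rotate_crank_by(+59°): θ ← -169° +59° = -110°
rotate_crank_by(+56°): θ ← -110° +56° = -54°
rotate_crank_by(-78°): θ ← -54° -78° = -132°
rotate_crank_by(+32°): θ ← -132° +32° = -100°
rotate_crank_by(-6°): θ ← -100° -6° = -106°
crank pin P = (r cos θ, r sin θ) = (-13.506230, -47.101823)
h = r sin θ − e = -47.101823 − 8 = -55.101823
sin φ = h / L = -55.101823 / 162 = -0.34013471
φ = arcsin(-0.34013471) = -19.885082°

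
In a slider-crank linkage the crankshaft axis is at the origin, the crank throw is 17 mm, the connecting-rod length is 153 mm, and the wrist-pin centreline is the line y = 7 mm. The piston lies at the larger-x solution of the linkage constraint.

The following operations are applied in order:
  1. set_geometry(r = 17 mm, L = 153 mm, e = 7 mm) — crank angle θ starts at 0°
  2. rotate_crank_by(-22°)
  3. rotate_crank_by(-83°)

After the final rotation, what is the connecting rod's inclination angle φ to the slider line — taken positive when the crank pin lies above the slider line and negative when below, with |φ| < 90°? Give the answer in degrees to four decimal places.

-8.8053

set_geometry: r = 17 mm, L = 153 mm, e = 7 mm; θ ← 0°
rotate_crank_by(-22°): θ ← 0° -22° = -22°
rotate_crank_by(-83°): θ ← -22° -83° = -105°
crank pin P = (r cos θ, r sin θ) = (-4.399924, -16.420739)
h = r sin θ − e = -16.420739 − 7 = -23.420739
sin φ = h / L = -23.420739 / 153 = -0.15307673
φ = arcsin(-0.15307673) = -8.805270°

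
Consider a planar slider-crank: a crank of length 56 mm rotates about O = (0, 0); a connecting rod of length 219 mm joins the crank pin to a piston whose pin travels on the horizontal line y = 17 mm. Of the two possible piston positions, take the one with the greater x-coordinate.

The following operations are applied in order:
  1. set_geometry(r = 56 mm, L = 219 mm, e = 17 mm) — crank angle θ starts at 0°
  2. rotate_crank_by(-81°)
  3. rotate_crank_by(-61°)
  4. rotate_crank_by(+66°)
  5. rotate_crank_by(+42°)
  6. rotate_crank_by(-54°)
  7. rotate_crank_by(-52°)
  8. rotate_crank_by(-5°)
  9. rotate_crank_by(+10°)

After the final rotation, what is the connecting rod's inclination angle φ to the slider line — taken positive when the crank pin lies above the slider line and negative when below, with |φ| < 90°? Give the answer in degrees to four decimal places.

-14.9774

set_geometry: r = 56 mm, L = 219 mm, e = 17 mm; θ ← 0°
rotate_crank_by(-81°): θ ← 0° -81° = -81°
rotate_crank_by(-61°): θ ← -81° -61° = -142°
rotate_crank_by(+66°): θ ← -142° +66° = -76°
rotate_crank_by(+42°): θ ← -76° +42° = -34°
rotate_crank_by(-54°): θ ← -34° -54° = -88°
rotate_crank_by(-52°): θ ← -88° -52° = -140°
rotate_crank_by(-5°): θ ← -140° -5° = -145°
rotate_crank_by(+10°): θ ← -145° +10° = -135°
crank pin P = (r cos θ, r sin θ) = (-39.597980, -39.597980)
h = r sin θ − e = -39.597980 − 17 = -56.597980
sin φ = h / L = -56.597980 / 219 = -0.25843826
φ = arcsin(-0.25843826) = -14.977414°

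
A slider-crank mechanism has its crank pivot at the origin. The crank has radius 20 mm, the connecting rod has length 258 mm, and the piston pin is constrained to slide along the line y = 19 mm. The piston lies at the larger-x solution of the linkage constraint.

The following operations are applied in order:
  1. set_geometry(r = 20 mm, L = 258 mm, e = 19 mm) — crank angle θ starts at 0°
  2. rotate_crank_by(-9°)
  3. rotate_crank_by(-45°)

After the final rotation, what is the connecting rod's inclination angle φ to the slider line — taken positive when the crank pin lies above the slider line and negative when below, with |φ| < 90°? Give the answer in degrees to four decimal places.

set_geometry: r = 20 mm, L = 258 mm, e = 19 mm; θ ← 0°
rotate_crank_by(-9°): θ ← 0° -9° = -9°
rotate_crank_by(-45°): θ ← -9° -45° = -54°
crank pin P = (r cos θ, r sin θ) = (11.755705, -16.180340)
h = r sin θ − e = -16.180340 − 19 = -35.180340
sin φ = h / L = -35.180340 / 258 = -0.13635791
φ = arcsin(-0.13635791) = -7.837148°

-7.8371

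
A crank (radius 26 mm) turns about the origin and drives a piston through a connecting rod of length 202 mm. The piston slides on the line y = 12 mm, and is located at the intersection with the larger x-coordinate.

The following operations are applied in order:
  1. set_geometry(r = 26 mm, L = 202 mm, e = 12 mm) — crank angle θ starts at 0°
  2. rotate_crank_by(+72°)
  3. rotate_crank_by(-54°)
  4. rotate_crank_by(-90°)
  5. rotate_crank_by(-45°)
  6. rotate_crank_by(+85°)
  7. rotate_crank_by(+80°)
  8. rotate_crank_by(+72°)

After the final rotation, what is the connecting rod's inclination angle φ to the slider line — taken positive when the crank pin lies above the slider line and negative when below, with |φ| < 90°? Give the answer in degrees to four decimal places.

2.9843

set_geometry: r = 26 mm, L = 202 mm, e = 12 mm; θ ← 0°
rotate_crank_by(+72°): θ ← 0° +72° = 72°
rotate_crank_by(-54°): θ ← 72° -54° = 18°
rotate_crank_by(-90°): θ ← 18° -90° = -72°
rotate_crank_by(-45°): θ ← -72° -45° = -117°
rotate_crank_by(+85°): θ ← -117° +85° = -32°
rotate_crank_by(+80°): θ ← -32° +80° = 48°
rotate_crank_by(+72°): θ ← 48° +72° = 120°
crank pin P = (r cos θ, r sin θ) = (-13.000000, 22.516660)
h = r sin θ − e = 22.516660 − 12 = 10.516660
sin φ = h / L = 10.516660 / 202 = 0.05206268
φ = arcsin(0.05206268) = 2.984321°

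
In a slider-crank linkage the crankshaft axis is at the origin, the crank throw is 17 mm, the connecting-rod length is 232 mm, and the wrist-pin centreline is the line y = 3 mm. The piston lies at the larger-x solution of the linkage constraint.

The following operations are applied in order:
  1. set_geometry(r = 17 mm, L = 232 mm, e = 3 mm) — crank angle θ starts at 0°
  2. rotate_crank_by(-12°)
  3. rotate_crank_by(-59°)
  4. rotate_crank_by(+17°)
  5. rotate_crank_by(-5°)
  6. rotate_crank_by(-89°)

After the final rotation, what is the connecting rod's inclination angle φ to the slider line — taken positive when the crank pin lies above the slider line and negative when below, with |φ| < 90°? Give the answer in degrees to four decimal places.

-2.9670

set_geometry: r = 17 mm, L = 232 mm, e = 3 mm; θ ← 0°
rotate_crank_by(-12°): θ ← 0° -12° = -12°
rotate_crank_by(-59°): θ ← -12° -59° = -71°
rotate_crank_by(+17°): θ ← -71° +17° = -54°
rotate_crank_by(-5°): θ ← -54° -5° = -59°
rotate_crank_by(-89°): θ ← -59° -89° = -148°
crank pin P = (r cos θ, r sin θ) = (-14.416818, -9.008627)
h = r sin θ − e = -9.008627 − 3 = -12.008627
sin φ = h / L = -12.008627 / 232 = -0.05176133
φ = arcsin(-0.05176133) = -2.967031°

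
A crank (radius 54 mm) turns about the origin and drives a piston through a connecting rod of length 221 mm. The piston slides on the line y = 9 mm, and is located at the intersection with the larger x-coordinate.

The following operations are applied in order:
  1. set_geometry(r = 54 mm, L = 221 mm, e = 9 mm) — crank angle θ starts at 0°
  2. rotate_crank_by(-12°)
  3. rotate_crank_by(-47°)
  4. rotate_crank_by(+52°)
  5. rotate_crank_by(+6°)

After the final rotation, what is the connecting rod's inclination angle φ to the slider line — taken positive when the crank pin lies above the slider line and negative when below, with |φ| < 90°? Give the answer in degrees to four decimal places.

-2.5785

set_geometry: r = 54 mm, L = 221 mm, e = 9 mm; θ ← 0°
rotate_crank_by(-12°): θ ← 0° -12° = -12°
rotate_crank_by(-47°): θ ← -12° -47° = -59°
rotate_crank_by(+52°): θ ← -59° +52° = -7°
rotate_crank_by(+6°): θ ← -7° +6° = -1°
crank pin P = (r cos θ, r sin θ) = (53.991776, -0.942430)
h = r sin θ − e = -0.942430 − 9 = -9.942430
sin φ = h / L = -9.942430 / 221 = -0.04498837
φ = arcsin(-0.04498837) = -2.578514°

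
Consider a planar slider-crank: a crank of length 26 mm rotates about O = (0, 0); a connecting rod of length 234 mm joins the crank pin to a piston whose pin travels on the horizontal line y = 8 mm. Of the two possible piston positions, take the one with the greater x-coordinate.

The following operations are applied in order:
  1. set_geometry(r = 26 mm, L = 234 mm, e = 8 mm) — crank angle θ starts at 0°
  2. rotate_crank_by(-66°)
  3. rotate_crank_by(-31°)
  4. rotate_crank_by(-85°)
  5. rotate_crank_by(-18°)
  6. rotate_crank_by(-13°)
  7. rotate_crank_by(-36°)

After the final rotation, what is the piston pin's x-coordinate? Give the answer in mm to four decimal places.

set_geometry: r = 26 mm, L = 234 mm, e = 8 mm; θ ← 0°
rotate_crank_by(-66°): θ ← 0° -66° = -66°
rotate_crank_by(-31°): θ ← -66° -31° = -97°
rotate_crank_by(-85°): θ ← -97° -85° = -182°
rotate_crank_by(-18°): θ ← -182° -18° = -200°
rotate_crank_by(-13°): θ ← -200° -13° = -213°
rotate_crank_by(-36°): θ ← -213° -36° = -249°
crank pin P = (r cos θ, r sin θ) = (-9.317567, 24.273091)
h = r sin θ − e = 24.273091 − 8 = 16.273091
x = r cos θ + √(L² − h²) = -9.317567 + √(54756.0 − 264.8135) = -9.317567 + 233.433473 = 224.115907

224.1159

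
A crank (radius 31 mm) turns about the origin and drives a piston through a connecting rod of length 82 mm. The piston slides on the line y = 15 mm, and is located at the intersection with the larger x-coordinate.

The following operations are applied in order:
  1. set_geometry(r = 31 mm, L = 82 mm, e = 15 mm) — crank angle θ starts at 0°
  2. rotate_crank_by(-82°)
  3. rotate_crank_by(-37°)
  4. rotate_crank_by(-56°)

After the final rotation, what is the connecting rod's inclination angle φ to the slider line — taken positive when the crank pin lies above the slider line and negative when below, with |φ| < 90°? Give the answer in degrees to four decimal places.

set_geometry: r = 31 mm, L = 82 mm, e = 15 mm; θ ← 0°
rotate_crank_by(-82°): θ ← 0° -82° = -82°
rotate_crank_by(-37°): θ ← -82° -37° = -119°
rotate_crank_by(-56°): θ ← -119° -56° = -175°
crank pin P = (r cos θ, r sin θ) = (-30.882036, -2.701828)
h = r sin θ − e = -2.701828 − 15 = -17.701828
sin φ = h / L = -17.701828 / 82 = -0.21587595
φ = arcsin(-0.21587595) = -12.466923°

-12.4669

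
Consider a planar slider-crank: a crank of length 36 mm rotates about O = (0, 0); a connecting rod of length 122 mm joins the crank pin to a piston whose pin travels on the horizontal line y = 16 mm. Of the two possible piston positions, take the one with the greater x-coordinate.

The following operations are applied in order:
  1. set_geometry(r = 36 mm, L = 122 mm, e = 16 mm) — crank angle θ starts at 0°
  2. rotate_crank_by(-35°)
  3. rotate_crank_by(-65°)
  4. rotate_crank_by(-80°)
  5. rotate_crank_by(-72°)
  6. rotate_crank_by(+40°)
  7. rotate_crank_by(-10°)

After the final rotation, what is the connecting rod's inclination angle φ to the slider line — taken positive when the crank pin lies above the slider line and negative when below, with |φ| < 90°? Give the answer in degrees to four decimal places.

3.8015

set_geometry: r = 36 mm, L = 122 mm, e = 16 mm; θ ← 0°
rotate_crank_by(-35°): θ ← 0° -35° = -35°
rotate_crank_by(-65°): θ ← -35° -65° = -100°
rotate_crank_by(-80°): θ ← -100° -80° = -180°
rotate_crank_by(-72°): θ ← -180° -72° = -252°
rotate_crank_by(+40°): θ ← -252° +40° = -212°
rotate_crank_by(-10°): θ ← -212° -10° = -222°
crank pin P = (r cos θ, r sin θ) = (-26.753214, 24.088702)
h = r sin θ − e = 24.088702 − 16 = 8.088702
sin φ = h / L = 8.088702 / 122 = 0.06630083
φ = arcsin(0.06630083) = 3.801547°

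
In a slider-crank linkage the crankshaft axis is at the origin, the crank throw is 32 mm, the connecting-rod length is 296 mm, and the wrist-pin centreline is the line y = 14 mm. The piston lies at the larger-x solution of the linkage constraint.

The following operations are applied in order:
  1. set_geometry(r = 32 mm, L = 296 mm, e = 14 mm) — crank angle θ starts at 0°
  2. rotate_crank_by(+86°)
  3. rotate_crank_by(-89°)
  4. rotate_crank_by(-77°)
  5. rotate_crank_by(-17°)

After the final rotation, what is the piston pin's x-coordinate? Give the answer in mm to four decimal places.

set_geometry: r = 32 mm, L = 296 mm, e = 14 mm; θ ← 0°
rotate_crank_by(+86°): θ ← 0° +86° = 86°
rotate_crank_by(-89°): θ ← 86° -89° = -3°
rotate_crank_by(-77°): θ ← -3° -77° = -80°
rotate_crank_by(-17°): θ ← -80° -17° = -97°
crank pin P = (r cos θ, r sin θ) = (-3.899819, -31.761477)
h = r sin θ − e = -31.761477 − 14 = -45.761477
x = r cos θ + √(L² − h²) = -3.899819 + √(87616.0 − 2094.1128) = -3.899819 + 292.441254 = 288.541435

288.5414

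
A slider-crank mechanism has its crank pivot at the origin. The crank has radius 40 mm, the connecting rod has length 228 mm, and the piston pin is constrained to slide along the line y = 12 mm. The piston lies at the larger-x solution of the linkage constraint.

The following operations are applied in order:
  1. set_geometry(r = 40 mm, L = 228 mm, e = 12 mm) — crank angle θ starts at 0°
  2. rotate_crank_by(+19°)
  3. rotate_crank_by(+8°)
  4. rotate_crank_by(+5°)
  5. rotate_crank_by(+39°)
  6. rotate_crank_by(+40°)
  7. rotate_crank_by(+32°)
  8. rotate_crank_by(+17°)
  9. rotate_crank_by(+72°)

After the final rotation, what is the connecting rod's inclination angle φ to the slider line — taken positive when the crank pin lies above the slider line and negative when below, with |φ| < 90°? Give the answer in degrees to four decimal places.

set_geometry: r = 40 mm, L = 228 mm, e = 12 mm; θ ← 0°
rotate_crank_by(+19°): θ ← 0° +19° = 19°
rotate_crank_by(+8°): θ ← 19° +8° = 27°
rotate_crank_by(+5°): θ ← 27° +5° = 32°
rotate_crank_by(+39°): θ ← 32° +39° = 71°
rotate_crank_by(+40°): θ ← 71° +40° = 111°
rotate_crank_by(+32°): θ ← 111° +32° = 143°
rotate_crank_by(+17°): θ ← 143° +17° = 160°
rotate_crank_by(+72°): θ ← 160° +72° = 232°
crank pin P = (r cos θ, r sin θ) = (-24.626459, -31.520430)
h = r sin θ − e = -31.520430 − 12 = -43.520430
sin φ = h / L = -43.520430 / 228 = -0.19087908
φ = arcsin(-0.19087908) = -11.004091°

-11.0041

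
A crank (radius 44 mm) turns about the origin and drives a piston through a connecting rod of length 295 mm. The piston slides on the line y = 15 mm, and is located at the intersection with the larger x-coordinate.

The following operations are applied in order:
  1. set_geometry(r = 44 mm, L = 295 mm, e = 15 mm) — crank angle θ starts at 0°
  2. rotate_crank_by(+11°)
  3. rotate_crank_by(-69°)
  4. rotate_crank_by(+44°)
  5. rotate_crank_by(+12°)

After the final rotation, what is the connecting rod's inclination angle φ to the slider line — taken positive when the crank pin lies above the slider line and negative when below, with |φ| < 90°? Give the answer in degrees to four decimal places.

-3.2133

set_geometry: r = 44 mm, L = 295 mm, e = 15 mm; θ ← 0°
rotate_crank_by(+11°): θ ← 0° +11° = 11°
rotate_crank_by(-69°): θ ← 11° -69° = -58°
rotate_crank_by(+44°): θ ← -58° +44° = -14°
rotate_crank_by(+12°): θ ← -14° +12° = -2°
crank pin P = (r cos θ, r sin θ) = (43.973196, -1.535578)
h = r sin θ − e = -1.535578 − 15 = -16.535578
sin φ = h / L = -16.535578 / 295 = -0.05605281
φ = arcsin(-0.05605281) = -3.213273°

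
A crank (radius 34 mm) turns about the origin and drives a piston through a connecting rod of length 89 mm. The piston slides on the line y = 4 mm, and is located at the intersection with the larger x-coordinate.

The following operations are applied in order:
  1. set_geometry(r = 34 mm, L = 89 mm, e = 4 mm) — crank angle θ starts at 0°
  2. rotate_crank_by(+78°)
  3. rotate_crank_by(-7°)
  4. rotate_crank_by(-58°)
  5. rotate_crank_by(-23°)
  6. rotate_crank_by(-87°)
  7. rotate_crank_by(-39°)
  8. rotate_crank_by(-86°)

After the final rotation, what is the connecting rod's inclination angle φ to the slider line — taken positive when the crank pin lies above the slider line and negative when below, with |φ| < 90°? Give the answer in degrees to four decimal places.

12.1622

set_geometry: r = 34 mm, L = 89 mm, e = 4 mm; θ ← 0°
rotate_crank_by(+78°): θ ← 0° +78° = 78°
rotate_crank_by(-7°): θ ← 78° -7° = 71°
rotate_crank_by(-58°): θ ← 71° -58° = 13°
rotate_crank_by(-23°): θ ← 13° -23° = -10°
rotate_crank_by(-87°): θ ← -10° -87° = -97°
rotate_crank_by(-39°): θ ← -97° -39° = -136°
rotate_crank_by(-86°): θ ← -136° -86° = -222°
crank pin P = (r cos θ, r sin θ) = (-25.266924, 22.750441)
h = r sin θ − e = 22.750441 − 4 = 18.750441
sin φ = h / L = 18.750441 / 89 = 0.21067911
φ = arcsin(0.21067911) = 12.162153°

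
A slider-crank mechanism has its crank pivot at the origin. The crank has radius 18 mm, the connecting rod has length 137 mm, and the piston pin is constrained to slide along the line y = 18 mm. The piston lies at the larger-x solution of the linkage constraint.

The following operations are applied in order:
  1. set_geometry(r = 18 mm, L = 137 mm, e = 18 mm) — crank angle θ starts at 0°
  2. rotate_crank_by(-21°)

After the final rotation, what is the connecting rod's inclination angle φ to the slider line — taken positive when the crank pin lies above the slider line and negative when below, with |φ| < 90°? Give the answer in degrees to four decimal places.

-10.2808

set_geometry: r = 18 mm, L = 137 mm, e = 18 mm; θ ← 0°
rotate_crank_by(-21°): θ ← 0° -21° = -21°
crank pin P = (r cos θ, r sin θ) = (16.804448, -6.450623)
h = r sin θ − e = -6.450623 − 18 = -24.450623
sin φ = h / L = -24.450623 / 137 = -0.17847170
φ = arcsin(-0.17847170) = -10.280753°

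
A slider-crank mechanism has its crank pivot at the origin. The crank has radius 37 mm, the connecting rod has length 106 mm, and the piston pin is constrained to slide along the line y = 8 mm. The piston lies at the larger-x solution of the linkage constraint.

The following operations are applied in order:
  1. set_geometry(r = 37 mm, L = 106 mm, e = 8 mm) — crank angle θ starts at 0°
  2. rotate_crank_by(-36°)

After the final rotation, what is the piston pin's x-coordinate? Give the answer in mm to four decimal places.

set_geometry: r = 37 mm, L = 106 mm, e = 8 mm; θ ← 0°
rotate_crank_by(-36°): θ ← 0° -36° = -36°
crank pin P = (r cos θ, r sin θ) = (29.933629, -21.748054)
h = r sin θ − e = -21.748054 − 8 = -29.748054
x = r cos θ + √(L² − h²) = 29.933629 + √(11236.0 − 884.9467) = 29.933629 + 101.740126 = 131.673755

131.6738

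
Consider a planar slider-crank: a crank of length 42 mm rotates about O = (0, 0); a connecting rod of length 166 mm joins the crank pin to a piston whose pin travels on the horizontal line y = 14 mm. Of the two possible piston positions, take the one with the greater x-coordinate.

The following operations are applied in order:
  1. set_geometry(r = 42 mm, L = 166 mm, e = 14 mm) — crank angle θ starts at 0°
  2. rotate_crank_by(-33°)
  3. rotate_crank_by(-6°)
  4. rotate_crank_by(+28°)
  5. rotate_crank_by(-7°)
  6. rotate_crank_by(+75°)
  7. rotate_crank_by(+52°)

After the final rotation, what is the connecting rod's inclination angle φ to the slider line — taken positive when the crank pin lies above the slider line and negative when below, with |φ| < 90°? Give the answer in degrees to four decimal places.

set_geometry: r = 42 mm, L = 166 mm, e = 14 mm; θ ← 0°
rotate_crank_by(-33°): θ ← 0° -33° = -33°
rotate_crank_by(-6°): θ ← -33° -6° = -39°
rotate_crank_by(+28°): θ ← -39° +28° = -11°
rotate_crank_by(-7°): θ ← -11° -7° = -18°
rotate_crank_by(+75°): θ ← -18° +75° = 57°
rotate_crank_by(+52°): θ ← 57° +52° = 109°
crank pin P = (r cos θ, r sin θ) = (-13.673862, 39.711780)
h = r sin θ − e = 39.711780 − 14 = 25.711780
sin φ = h / L = 25.711780 / 166 = 0.15489024
φ = arcsin(0.15489024) = 8.910431°

8.9104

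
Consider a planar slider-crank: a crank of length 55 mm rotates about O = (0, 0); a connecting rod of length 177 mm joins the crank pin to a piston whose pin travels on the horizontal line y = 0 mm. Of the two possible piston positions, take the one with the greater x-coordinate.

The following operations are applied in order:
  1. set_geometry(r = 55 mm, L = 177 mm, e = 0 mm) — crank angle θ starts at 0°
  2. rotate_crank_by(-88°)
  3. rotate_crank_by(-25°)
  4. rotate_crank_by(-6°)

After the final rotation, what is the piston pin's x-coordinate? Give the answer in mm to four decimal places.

143.6734

set_geometry: r = 55 mm, L = 177 mm, e = 0 mm; θ ← 0°
rotate_crank_by(-88°): θ ← 0° -88° = -88°
rotate_crank_by(-25°): θ ← -88° -25° = -113°
rotate_crank_by(-6°): θ ← -113° -6° = -119°
crank pin P = (r cos θ, r sin θ) = (-26.664529, -48.104084)
h = r sin θ − e = -48.104084 − 0 = -48.104084
x = r cos θ + √(L² − h²) = -26.664529 + √(31329.0 − 2314.0029) = -26.664529 + 170.337891 = 143.673362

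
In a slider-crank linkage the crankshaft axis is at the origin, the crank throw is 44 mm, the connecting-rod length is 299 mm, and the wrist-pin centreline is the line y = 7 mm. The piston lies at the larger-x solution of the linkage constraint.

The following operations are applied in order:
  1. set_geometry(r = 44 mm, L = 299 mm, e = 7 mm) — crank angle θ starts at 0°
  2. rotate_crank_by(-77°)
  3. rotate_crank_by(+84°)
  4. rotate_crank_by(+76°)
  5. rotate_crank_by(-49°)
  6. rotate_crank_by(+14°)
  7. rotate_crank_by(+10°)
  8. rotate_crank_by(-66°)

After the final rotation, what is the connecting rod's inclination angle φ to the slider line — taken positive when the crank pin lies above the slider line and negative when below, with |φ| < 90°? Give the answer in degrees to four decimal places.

-2.5156

set_geometry: r = 44 mm, L = 299 mm, e = 7 mm; θ ← 0°
rotate_crank_by(-77°): θ ← 0° -77° = -77°
rotate_crank_by(+84°): θ ← -77° +84° = 7°
rotate_crank_by(+76°): θ ← 7° +76° = 83°
rotate_crank_by(-49°): θ ← 83° -49° = 34°
rotate_crank_by(+14°): θ ← 34° +14° = 48°
rotate_crank_by(+10°): θ ← 48° +10° = 58°
rotate_crank_by(-66°): θ ← 58° -66° = -8°
crank pin P = (r cos θ, r sin θ) = (43.571795, -6.123616)
h = r sin θ − e = -6.123616 − 7 = -13.123616
sin φ = h / L = -13.123616 / 299 = -0.04389169
φ = arcsin(-0.04389169) = -2.515617°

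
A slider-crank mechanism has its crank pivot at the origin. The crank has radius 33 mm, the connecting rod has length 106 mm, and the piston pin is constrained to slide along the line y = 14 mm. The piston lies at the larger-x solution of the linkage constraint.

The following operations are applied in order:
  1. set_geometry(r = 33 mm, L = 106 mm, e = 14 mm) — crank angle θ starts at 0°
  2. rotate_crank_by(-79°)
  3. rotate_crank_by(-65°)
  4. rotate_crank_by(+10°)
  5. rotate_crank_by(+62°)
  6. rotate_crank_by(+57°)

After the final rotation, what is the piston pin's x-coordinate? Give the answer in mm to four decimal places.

set_geometry: r = 33 mm, L = 106 mm, e = 14 mm; θ ← 0°
rotate_crank_by(-79°): θ ← 0° -79° = -79°
rotate_crank_by(-65°): θ ← -79° -65° = -144°
rotate_crank_by(+10°): θ ← -144° +10° = -134°
rotate_crank_by(+62°): θ ← -134° +62° = -72°
rotate_crank_by(+57°): θ ← -72° +57° = -15°
crank pin P = (r cos θ, r sin θ) = (31.875552, -8.541028)
h = r sin θ − e = -8.541028 − 14 = -22.541028
x = r cos θ + √(L² − h²) = 31.875552 + √(11236.0 − 508.0980) = 31.875552 + 103.575586 = 135.451138

135.4511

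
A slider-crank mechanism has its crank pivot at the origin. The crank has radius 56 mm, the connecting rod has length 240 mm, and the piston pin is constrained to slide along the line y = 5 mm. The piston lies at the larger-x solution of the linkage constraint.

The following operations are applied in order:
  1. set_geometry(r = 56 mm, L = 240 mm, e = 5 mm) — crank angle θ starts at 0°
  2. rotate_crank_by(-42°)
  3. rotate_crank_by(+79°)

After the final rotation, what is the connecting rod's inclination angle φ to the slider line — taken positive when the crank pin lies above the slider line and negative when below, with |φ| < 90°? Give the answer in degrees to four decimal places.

6.8685

set_geometry: r = 56 mm, L = 240 mm, e = 5 mm; θ ← 0°
rotate_crank_by(-42°): θ ← 0° -42° = -42°
rotate_crank_by(+79°): θ ← -42° +79° = 37°
crank pin P = (r cos θ, r sin θ) = (44.723589, 33.701641)
h = r sin θ − e = 33.701641 − 5 = 28.701641
sin φ = h / L = 28.701641 / 240 = 0.11959017
φ = arcsin(0.11959017) = 6.868451°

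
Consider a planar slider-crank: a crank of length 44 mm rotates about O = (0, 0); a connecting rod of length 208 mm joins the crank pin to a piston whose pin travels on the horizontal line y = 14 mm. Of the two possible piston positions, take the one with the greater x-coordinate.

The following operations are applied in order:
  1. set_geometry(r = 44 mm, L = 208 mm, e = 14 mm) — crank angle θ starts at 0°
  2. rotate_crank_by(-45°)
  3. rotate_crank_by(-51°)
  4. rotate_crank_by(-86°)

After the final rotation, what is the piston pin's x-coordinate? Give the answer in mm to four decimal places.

set_geometry: r = 44 mm, L = 208 mm, e = 14 mm; θ ← 0°
rotate_crank_by(-45°): θ ← 0° -45° = -45°
rotate_crank_by(-51°): θ ← -45° -51° = -96°
rotate_crank_by(-86°): θ ← -96° -86° = -182°
crank pin P = (r cos θ, r sin θ) = (-43.973196, 1.535578)
h = r sin θ − e = 1.535578 − 14 = -12.464422
x = r cos θ + √(L² − h²) = -43.973196 + √(43264.0 − 155.3618) = -43.973196 + 207.626198 = 163.653002

163.6530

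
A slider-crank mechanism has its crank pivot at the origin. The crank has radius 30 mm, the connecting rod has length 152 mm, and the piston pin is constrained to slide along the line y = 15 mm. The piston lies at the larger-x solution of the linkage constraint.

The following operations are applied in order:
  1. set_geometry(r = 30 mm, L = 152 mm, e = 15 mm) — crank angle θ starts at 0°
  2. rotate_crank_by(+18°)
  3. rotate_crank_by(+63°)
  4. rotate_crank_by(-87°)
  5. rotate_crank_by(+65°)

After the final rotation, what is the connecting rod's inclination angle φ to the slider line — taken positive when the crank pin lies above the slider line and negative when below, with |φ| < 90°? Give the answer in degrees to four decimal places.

set_geometry: r = 30 mm, L = 152 mm, e = 15 mm; θ ← 0°
rotate_crank_by(+18°): θ ← 0° +18° = 18°
rotate_crank_by(+63°): θ ← 18° +63° = 81°
rotate_crank_by(-87°): θ ← 81° -87° = -6°
rotate_crank_by(+65°): θ ← -6° +65° = 59°
crank pin P = (r cos θ, r sin θ) = (15.451142, 25.715019)
h = r sin θ − e = 25.715019 − 15 = 10.715019
sin φ = h / L = 10.715019 / 152 = 0.07049355
φ = arcsin(0.07049355) = 4.042335°

4.0423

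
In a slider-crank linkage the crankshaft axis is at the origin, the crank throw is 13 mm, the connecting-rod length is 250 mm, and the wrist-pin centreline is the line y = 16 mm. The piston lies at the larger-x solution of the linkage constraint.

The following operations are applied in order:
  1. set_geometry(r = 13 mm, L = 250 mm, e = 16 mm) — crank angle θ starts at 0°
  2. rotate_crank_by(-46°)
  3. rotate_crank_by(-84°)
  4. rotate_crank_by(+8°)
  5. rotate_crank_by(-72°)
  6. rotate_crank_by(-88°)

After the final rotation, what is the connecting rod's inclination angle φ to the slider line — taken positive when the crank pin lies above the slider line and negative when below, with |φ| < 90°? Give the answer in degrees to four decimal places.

-0.7527

set_geometry: r = 13 mm, L = 250 mm, e = 16 mm; θ ← 0°
rotate_crank_by(-46°): θ ← 0° -46° = -46°
rotate_crank_by(-84°): θ ← -46° -84° = -130°
rotate_crank_by(+8°): θ ← -130° +8° = -122°
rotate_crank_by(-72°): θ ← -122° -72° = -194°
rotate_crank_by(-88°): θ ← -194° -88° = -282°
crank pin P = (r cos θ, r sin θ) = (2.702852, 12.715919)
h = r sin θ − e = 12.715919 − 16 = -3.284081
sin φ = h / L = -3.284081 / 250 = -0.01313632
φ = arcsin(-0.01313632) = -0.752678°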